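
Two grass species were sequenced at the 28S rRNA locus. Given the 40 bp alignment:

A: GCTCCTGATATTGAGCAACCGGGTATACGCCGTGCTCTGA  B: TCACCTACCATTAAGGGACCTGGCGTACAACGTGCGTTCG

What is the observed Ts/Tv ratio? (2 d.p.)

1.13

Transitions are A↔G and C↔T; transversions are all other mismatches.
Transitions: 9. Transversions: 8.
R = 9/8 = 1.125 ≈ 1.13 (to 2 d.p.).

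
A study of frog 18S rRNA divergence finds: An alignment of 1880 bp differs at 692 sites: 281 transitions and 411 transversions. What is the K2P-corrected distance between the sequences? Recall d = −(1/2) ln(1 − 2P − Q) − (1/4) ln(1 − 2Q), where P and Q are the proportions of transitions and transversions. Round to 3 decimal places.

0.508

P = 281/1880 ≈ 0.149468 and Q = 411/1880 ≈ 0.218617.
Under the Kimura two-parameter model, d = −½ ln(1 − 2P − Q) − ¼ ln(1 − 2Q).
1 − 2P − Q = 0.482447, giving −½ ln(0.482447) = 0.364442.
1 − 2Q = 0.562766, giving −¼ ln(0.562766) = 0.143723.
d = 0.364442 + 0.143723 = 0.508165.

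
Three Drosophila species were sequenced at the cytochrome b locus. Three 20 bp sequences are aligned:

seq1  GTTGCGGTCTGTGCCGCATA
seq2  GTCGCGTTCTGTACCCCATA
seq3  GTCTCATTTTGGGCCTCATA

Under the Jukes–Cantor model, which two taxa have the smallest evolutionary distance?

seq1 and seq2

seq1–seq2: 4/20 differ, p = 0.200, d = 0.233.
seq1–seq3: 7/20 differ, p = 0.350, d = 0.471.
seq2–seq3: 6/20 differ, p = 0.300, d = 0.383.
The smallest distance is between seq1 and seq2.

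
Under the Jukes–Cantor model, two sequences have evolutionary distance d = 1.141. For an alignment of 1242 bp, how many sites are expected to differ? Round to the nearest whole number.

Invert JC69: p = (3/4)(1 − e^(−4d/3)) = 0.75 × (1 − e^(-1.521333)) = 0.75 × (1 − 0.218421) = 0.586184.
Expected differing sites = pL ≈ 0.586184 × 1242 = 728.040528 ≈ 728.

728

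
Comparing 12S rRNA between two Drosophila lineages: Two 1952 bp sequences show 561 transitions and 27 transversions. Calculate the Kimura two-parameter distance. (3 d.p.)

P = 561/1952 ≈ 0.287398 and Q = 27/1952 ≈ 0.013832.
Under the Kimura two-parameter model, d = −½ ln(1 − 2P − Q) − ¼ ln(1 − 2Q).
1 − 2P − Q = 0.411372, giving −½ ln(0.411372) = 0.444129.
1 − 2Q = 0.972336, giving −¼ ln(0.972336) = 0.007013.
d = 0.444129 + 0.007013 = 0.451142.

0.451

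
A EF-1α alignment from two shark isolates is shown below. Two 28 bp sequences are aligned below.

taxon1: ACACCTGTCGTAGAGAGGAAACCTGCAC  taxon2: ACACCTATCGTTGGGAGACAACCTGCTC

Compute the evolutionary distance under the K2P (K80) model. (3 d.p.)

Of 28 sites, 3 differences are transitions and 3 are transversions, so P = 3/28 ≈ 0.107143 and Q = 3/28 ≈ 0.107143.
Under the Kimura two-parameter model, d = −½ ln(1 − 2P − Q) − ¼ ln(1 − 2Q).
1 − 2P − Q = 0.678571, giving −½ ln(0.678571) = 0.193883.
1 − 2Q = 0.785714, giving −¼ ln(0.785714) = 0.060291.
d = 0.193883 + 0.060291 = 0.254174.

0.254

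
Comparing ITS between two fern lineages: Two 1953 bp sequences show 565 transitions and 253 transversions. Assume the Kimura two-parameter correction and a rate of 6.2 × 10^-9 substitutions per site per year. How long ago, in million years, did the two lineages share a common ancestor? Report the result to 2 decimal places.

55.70

P = 565/1953 ≈ 0.289299 and Q = 253/1953 ≈ 0.129544.
Under the Kimura two-parameter model, d = −½ ln(1 − 2P − Q) − ¼ ln(1 − 2Q).
1 − 2P − Q = 0.291858, giving −½ ln(0.291858) = 0.615744.
1 − 2Q = 0.740912, giving −¼ ln(0.740912) = 0.074968.
d = 0.615744 + 0.074968 = 0.690712.
Under a molecular clock d = 2μt, so t = d/(2μ) = 0.690712 / (2 × 6.2 × 10^-9) = 55.70 million years.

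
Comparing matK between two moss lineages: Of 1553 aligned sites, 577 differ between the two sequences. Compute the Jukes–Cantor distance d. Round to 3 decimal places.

0.513

p = 577/1553 ≈ 0.371539.
d = −(3/4) ln(1 − 4p/3) = −0.75 ln(1 − 0.495385) = −0.75 ln(0.504615)
  = −0.75 × (-0.683960) = 0.512970 substitutions/site.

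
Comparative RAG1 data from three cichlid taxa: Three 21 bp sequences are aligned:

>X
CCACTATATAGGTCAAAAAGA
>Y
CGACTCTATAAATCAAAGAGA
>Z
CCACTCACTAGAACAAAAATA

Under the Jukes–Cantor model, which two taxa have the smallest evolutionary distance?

X and Y

X–Y: 5/21 differ, p = 0.238, d = 0.286.
X–Z: 6/21 differ, p = 0.286, d = 0.360.
Y–Z: 7/21 differ, p = 0.333, d = 0.441.
The smallest distance is between X and Y.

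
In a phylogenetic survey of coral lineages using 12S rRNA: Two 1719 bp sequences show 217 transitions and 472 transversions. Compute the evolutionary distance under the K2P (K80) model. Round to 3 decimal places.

0.574

P = 217/1719 ≈ 0.126236 and Q = 472/1719 ≈ 0.274578.
Under the Kimura two-parameter model, d = −½ ln(1 − 2P − Q) − ¼ ln(1 − 2Q).
1 − 2P − Q = 0.47295, giving −½ ln(0.47295) = 0.374383.
1 − 2Q = 0.450844, giving −¼ ln(0.450844) = 0.199158.
d = 0.374383 + 0.199158 = 0.573541.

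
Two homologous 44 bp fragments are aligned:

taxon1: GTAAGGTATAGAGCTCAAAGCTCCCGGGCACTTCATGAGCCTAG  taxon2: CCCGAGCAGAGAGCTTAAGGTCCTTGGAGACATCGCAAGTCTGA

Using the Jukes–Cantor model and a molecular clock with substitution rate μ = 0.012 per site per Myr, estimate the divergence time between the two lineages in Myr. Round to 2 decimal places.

34.33

The sequences differ at 22 of 44 sites, so p = 22/44 = 0.5.
d = −(3/4) ln(1 − 4p/3) = −0.75 ln(1 − 0.666667) = −0.75 ln(0.333333)
  = −0.75 × (-1.098613) = 0.823960 substitutions/site.
Under a molecular clock d = 2μt, so t = d/(2μ) = 0.823960 / (2 × 0.012) = 34.33 Myr.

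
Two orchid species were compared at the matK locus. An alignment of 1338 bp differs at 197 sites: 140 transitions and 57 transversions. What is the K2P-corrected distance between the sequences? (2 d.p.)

P = 140/1338 ≈ 0.104634 and Q = 57/1338 ≈ 0.042601.
Under the Kimura two-parameter model, d = −½ ln(1 − 2P − Q) − ¼ ln(1 − 2Q).
1 − 2P − Q = 0.748131, giving −½ ln(0.748131) = 0.145089.
1 − 2Q = 0.914798, giving −¼ ln(0.914798) = 0.022263.
d = 0.145089 + 0.022263 = 0.167352.

0.17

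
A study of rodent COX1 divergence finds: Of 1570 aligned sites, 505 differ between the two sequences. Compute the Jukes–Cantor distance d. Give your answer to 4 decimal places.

0.4201

p = 505/1570 ≈ 0.321656.
d = −(3/4) ln(1 − 4p/3) = −0.75 ln(1 − 0.428875) = −0.75 ln(0.571125)
  = −0.75 × (-0.560147) = 0.420110 substitutions/site.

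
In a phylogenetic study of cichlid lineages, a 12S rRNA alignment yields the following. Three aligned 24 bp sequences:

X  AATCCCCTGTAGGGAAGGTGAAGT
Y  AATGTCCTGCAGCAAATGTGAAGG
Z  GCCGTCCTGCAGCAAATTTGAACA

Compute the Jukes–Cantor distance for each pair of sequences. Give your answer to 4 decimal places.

X–Y: 7/24 sites differ → p ≈ 0.291667, d = −0.75 ln(1 − 0.388889) = 0.369358 ≈ 0.3694.
X–Z: 12/24 sites differ → p = 0.5, d = −0.75 ln(1 − 0.666667) = 0.823960 ≈ 0.8240.
Y–Z: 6/24 sites differ → p = 0.25, d = −0.75 ln(1 − 0.333333) = 0.304098 ≈ 0.3041.

d(X,Y) = 0.3694, d(X,Z) = 0.8240, d(Y,Z) = 0.3041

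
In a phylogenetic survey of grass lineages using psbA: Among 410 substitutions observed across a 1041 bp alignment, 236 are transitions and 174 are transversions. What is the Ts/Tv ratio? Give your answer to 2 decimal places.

1.36

R = 236/174 = 1.356321… ≈ 1.36 (to 2 d.p.).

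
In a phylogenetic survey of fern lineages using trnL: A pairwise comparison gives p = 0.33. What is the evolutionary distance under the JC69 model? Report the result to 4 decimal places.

0.4349

d = −(3/4) ln(1 − 4p/3) = −0.75 ln(1 − 0.44) = −0.75 ln(0.56)
  = −0.75 × (-0.579818) = 0.434864 substitutions/site.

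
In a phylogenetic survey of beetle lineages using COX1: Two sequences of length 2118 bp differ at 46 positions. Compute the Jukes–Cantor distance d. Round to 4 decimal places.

0.0220

p = 46/2118 ≈ 0.021719.
d = −(3/4) ln(1 − 4p/3) = −0.75 ln(1 − 0.028959) = −0.75 ln(0.971041)
  = −0.75 × (-0.029387) = 0.022040 substitutions/site.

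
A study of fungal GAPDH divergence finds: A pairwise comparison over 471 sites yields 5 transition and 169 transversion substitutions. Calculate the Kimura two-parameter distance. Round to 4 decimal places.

P = 5/471 ≈ 0.010616 and Q = 169/471 ≈ 0.358811.
Under the Kimura two-parameter model, d = −½ ln(1 − 2P − Q) − ¼ ln(1 − 2Q).
1 − 2P − Q = 0.619957, giving −½ ln(0.619957) = 0.239053.
1 − 2Q = 0.282378, giving −¼ ln(0.282378) = 0.316127.
d = 0.239053 + 0.316127 = 0.555180.

0.5552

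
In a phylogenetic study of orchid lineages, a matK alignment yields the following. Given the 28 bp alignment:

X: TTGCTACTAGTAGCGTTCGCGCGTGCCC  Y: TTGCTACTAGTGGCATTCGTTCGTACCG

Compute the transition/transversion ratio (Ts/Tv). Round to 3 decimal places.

Transitions are A↔G and C↔T; transversions are all other mismatches.
Transitions: 4. Transversions: 2.
R = 4/2 = 2.000.

2.000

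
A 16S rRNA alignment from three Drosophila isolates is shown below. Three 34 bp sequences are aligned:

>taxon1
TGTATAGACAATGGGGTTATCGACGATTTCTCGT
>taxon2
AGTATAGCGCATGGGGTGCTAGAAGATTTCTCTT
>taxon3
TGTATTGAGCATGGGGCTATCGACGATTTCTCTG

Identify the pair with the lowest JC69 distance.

taxon1 and taxon3

taxon1–taxon2: 9/34 differ, p = 0.265, d = 0.326.
taxon1–taxon3: 6/34 differ, p = 0.176, d = 0.201.
taxon2–taxon3: 9/34 differ, p = 0.265, d = 0.326.
The smallest distance is between taxon1 and taxon3.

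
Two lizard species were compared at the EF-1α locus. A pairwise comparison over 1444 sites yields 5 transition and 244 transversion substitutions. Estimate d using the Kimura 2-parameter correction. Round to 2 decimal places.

0.20

P = 5/1444 ≈ 0.003463 and Q = 244/1444 ≈ 0.168975.
Under the Kimura two-parameter model, d = −½ ln(1 − 2P − Q) − ¼ ln(1 − 2Q).
1 − 2P − Q = 0.824099, giving −½ ln(0.824099) = 0.096732.
1 − 2Q = 0.66205, giving −¼ ln(0.66205) = 0.103104.
d = 0.096732 + 0.103104 = 0.199836.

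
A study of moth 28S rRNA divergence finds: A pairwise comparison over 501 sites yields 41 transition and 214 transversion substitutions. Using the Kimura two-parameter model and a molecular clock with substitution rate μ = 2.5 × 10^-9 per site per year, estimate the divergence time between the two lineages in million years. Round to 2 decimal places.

P = 41/501 ≈ 0.081836 and Q = 214/501 ≈ 0.427146.
Under the Kimura two-parameter model, d = −½ ln(1 − 2P − Q) − ¼ ln(1 − 2Q).
1 − 2P − Q = 0.409182, giving −½ ln(0.409182) = 0.446798.
1 − 2Q = 0.145708, giving −¼ ln(0.145708) = 0.481538.
d = 0.446798 + 0.481538 = 0.928336.
Under a molecular clock d = 2μt, so t = d/(2μ) = 0.928336 / (2 × 2.5 × 10^-9) = 185.67 million years.

185.67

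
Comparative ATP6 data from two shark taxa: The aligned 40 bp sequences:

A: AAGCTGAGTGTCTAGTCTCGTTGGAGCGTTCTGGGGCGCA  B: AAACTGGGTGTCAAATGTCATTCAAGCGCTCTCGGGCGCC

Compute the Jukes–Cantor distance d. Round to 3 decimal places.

0.343

The sequences differ at 11 of 40 sites, so p = 11/40 = 0.275.
d = −(3/4) ln(1 − 4p/3) = −0.75 ln(1 − 0.366667) = −0.75 ln(0.633333)
  = −0.75 × (-0.456759) = 0.342569 substitutions/site.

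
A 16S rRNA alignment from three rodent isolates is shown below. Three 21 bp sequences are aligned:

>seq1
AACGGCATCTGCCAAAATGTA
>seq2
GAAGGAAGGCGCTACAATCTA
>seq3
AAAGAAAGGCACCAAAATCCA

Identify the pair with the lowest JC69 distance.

seq2 and seq3

seq1–seq2: 9/21 differ, p = 0.429, d = 0.635.
seq1–seq3: 9/21 differ, p = 0.429, d = 0.635.
seq2–seq3: 6/21 differ, p = 0.286, d = 0.360.
The smallest distance is between seq2 and seq3.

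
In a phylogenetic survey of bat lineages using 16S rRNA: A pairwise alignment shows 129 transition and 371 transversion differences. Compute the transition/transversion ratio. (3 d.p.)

0.348

R = 129/371 = 0.347708… ≈ 0.348 (to 3 d.p.).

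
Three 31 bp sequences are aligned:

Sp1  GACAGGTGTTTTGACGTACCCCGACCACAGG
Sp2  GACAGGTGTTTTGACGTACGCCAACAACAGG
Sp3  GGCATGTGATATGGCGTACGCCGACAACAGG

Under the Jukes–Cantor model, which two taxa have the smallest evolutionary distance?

Sp1 and Sp2

Sp1–Sp2: 3/31 differ, p = 0.097, d = 0.104.
Sp1–Sp3: 7/31 differ, p = 0.226, d = 0.269.
Sp2–Sp3: 6/31 differ, p = 0.194, d = 0.224.
The smallest distance is between Sp1 and Sp2.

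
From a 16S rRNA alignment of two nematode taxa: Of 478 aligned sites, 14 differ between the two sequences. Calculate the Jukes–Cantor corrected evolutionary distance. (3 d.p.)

0.030

p = 14/478 ≈ 0.029289.
d = −(3/4) ln(1 − 4p/3) = −0.75 ln(1 − 0.039052) = −0.75 ln(0.960948)
  = −0.75 × (-0.039835) = 0.029876 substitutions/site.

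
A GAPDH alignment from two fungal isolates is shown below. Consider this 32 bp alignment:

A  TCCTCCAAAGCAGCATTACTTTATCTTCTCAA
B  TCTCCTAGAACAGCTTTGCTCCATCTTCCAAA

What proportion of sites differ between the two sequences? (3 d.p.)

The sequences differ at 11 of 32 positions.
p = 11/32 = 0.34375 ≈ 0.344 (to 3 d.p.).

0.344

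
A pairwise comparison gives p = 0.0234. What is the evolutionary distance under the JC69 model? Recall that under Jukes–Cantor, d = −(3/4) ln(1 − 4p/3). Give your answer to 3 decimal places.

0.024

d = −(3/4) ln(1 − 4p/3) = −0.75 ln(1 − 0.0312) = −0.75 ln(0.9688)
  = −0.75 × (-0.031697) = 0.023773 substitutions/site.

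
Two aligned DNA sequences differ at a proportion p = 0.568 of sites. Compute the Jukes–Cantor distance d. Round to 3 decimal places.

d = −(3/4) ln(1 − 4p/3) = −0.75 ln(1 − 0.757333) = −0.75 ln(0.242667)
  = −0.75 × (-1.416065) = 1.062049 substitutions/site.

1.062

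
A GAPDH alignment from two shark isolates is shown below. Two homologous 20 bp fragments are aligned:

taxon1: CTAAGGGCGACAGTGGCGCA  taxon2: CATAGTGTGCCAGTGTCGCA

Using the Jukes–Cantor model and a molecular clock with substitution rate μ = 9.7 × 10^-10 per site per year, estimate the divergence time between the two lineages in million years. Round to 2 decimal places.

The sequences differ at 6 of 20 sites (2, 3, 6, 8, 10, 16), so p = 6/20 = 0.3.
d = −(3/4) ln(1 − 4p/3) = −0.75 ln(1 − 0.4) = −0.75 ln(0.6)
  = −0.75 × (-0.510826) = 0.383120 substitutions/site.
Under a molecular clock d = 2μt, so t = d/(2μ) = 0.383120 / (2 × 9.7 × 10^-10) = 197.48 million years.

197.48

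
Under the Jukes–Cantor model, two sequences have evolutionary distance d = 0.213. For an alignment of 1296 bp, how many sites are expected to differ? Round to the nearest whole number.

240

Invert JC69: p = (3/4)(1 − e^(−4d/3)) = 0.75 × (1 − e^(-0.284)) = 0.75 × (1 − 0.752767) = 0.185425.
Expected differing sites = pL ≈ 0.185425 × 1296 = 240.3108 ≈ 240.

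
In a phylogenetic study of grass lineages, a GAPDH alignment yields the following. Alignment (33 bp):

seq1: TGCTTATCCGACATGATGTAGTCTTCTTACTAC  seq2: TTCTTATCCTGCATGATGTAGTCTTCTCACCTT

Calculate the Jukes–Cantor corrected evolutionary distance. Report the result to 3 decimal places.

0.249

The sequences differ at 7 of 33 sites (2, 10, 11, 28, 31, 32, 33), so p = 7/33 ≈ 0.212121.
d = −(3/4) ln(1 − 4p/3) = −0.75 ln(1 − 0.282828) = −0.75 ln(0.717172)
  = −0.75 × (-0.332440) = 0.249330 substitutions/site.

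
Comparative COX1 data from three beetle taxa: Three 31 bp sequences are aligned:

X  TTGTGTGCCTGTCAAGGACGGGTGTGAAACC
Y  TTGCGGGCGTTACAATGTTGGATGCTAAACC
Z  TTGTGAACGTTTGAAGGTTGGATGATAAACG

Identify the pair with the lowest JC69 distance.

Y and Z

X–Y: 11/31 differ, p = 0.355, d = 0.481.
X–Z: 11/31 differ, p = 0.355, d = 0.481.
Y–Z: 8/31 differ, p = 0.258, d = 0.316.
The smallest distance is between Y and Z.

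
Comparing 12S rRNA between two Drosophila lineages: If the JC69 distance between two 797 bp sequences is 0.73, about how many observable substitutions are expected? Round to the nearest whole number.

Invert JC69: p = (3/4)(1 − e^(−4d/3)) = 0.75 × (1 − e^(-0.973333)) = 0.75 × (1 − 0.377822) = 0.466634.
Expected differing sites = pL ≈ 0.466634 × 797 = 371.907298 ≈ 372.

372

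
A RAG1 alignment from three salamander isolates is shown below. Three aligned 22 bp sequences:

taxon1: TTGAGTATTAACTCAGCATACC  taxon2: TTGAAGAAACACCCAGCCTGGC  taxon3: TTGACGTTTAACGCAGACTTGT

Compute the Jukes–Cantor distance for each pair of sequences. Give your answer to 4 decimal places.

taxon1–taxon2: 9/22 sites differ → p ≈ 0.409091, d = −0.75 ln(1 − 0.545455) = 0.591344 ≈ 0.5913.
taxon1–taxon3: 9/22 sites differ → p ≈ 0.409091, d = −0.75 ln(1 − 0.545455) = 0.591344 ≈ 0.5913.
taxon2–taxon3: 9/22 sites differ → p ≈ 0.409091, d = −0.75 ln(1 − 0.545455) = 0.591344 ≈ 0.5913.

d(taxon1,taxon2) = 0.5913, d(taxon1,taxon3) = 0.5913, d(taxon2,taxon3) = 0.5913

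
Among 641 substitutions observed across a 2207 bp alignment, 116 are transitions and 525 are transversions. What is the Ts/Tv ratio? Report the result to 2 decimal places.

0.22

R = 116/525 = 0.220952… ≈ 0.22 (to 2 d.p.).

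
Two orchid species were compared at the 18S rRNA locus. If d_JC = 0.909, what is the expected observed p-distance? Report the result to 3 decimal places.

0.527

p = (3/4)(1 − e^(−4d/3)) = 0.75 × (1 − e^(-1.212)) = 0.75 × (1 − 0.297601) = 0.526799.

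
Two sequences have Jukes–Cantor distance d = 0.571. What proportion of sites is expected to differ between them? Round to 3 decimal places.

0.400

p = (3/4)(1 − e^(−4d/3)) = 0.75 × (1 − e^(-0.761333)) = 0.75 × (1 − 0.467043) = 0.399718.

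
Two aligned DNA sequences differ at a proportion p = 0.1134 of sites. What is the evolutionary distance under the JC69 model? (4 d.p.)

0.1229

d = −(3/4) ln(1 − 4p/3) = −0.75 ln(1 − 0.1512) = −0.75 ln(0.8488)
  = −0.75 × (-0.163932) = 0.122949 substitutions/site.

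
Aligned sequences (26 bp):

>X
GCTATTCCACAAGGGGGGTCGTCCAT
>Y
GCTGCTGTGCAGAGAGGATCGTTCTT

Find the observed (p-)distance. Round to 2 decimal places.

The sequences differ at 11 of 26 positions.
p = 11/26 = 0.423076… ≈ 0.42 (to 2 d.p.).

0.42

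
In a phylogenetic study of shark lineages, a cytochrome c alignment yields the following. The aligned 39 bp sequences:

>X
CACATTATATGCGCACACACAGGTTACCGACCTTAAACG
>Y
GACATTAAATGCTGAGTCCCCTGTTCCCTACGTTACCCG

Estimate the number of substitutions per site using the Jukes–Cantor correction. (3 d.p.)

The sequences differ at 14 of 39 sites, so p = 14/39 ≈ 0.358974.
d = −(3/4) ln(1 − 4p/3) = −0.75 ln(1 − 0.478632) = −0.75 ln(0.521368)
  = −0.75 × (-0.651299) = 0.488474 substitutions/site.

0.488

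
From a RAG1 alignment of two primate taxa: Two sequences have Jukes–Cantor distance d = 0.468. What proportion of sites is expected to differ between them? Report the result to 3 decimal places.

p = (3/4)(1 − e^(−4d/3)) = 0.75 × (1 − e^(-0.624)) = 0.75 × (1 − 0.535797) = 0.348152.

0.348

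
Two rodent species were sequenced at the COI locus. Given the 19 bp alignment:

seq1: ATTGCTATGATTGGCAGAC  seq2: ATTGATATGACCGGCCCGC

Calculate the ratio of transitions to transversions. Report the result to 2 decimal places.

Transitions are A↔G and C↔T; transversions are all other mismatches.
Transitions: 3. Transversions: 3.
R = 3/3 = 1.00.

1.00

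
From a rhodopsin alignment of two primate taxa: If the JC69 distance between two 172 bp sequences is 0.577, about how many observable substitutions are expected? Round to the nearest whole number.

Invert JC69: p = (3/4)(1 − e^(−4d/3)) = 0.75 × (1 − e^(-0.769333)) = 0.75 × (1 − 0.463322) = 0.402509.
Expected differing sites = pL ≈ 0.402509 × 172 = 69.231548 ≈ 69.

69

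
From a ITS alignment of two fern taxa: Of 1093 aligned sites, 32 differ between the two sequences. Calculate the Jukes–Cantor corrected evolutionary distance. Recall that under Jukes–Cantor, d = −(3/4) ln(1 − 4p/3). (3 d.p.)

p = 32/1093 ≈ 0.029277.
d = −(3/4) ln(1 − 4p/3) = −0.75 ln(1 − 0.039036) = −0.75 ln(0.960964)
  = −0.75 × (-0.039818) = 0.029864 substitutions/site.

0.030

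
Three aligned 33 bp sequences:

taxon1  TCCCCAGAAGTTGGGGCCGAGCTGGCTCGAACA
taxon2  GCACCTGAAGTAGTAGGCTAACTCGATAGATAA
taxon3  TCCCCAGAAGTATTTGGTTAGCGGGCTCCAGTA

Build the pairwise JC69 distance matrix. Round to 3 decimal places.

d(taxon1,taxon2) = 0.625, d(taxon1,taxon3) = 0.441, d(taxon2,taxon3) = 0.625

taxon1–taxon2: 14/33 sites differ → p ≈ 0.424242, d = −0.75 ln(1 − 0.565656) = 0.625439 ≈ 0.625.
taxon1–taxon3: 11/33 sites differ → p ≈ 0.333333, d = −0.75 ln(1 − 0.444444) = 0.440839 ≈ 0.441.
taxon2–taxon3: 14/33 sites differ → p ≈ 0.424242, d = −0.75 ln(1 − 0.565656) = 0.625439 ≈ 0.625.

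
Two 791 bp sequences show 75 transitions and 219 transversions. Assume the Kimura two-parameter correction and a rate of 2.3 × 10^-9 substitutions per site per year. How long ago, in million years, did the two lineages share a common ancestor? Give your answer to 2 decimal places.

P = 75/791 ≈ 0.094817 and Q = 219/791 ≈ 0.276865.
Under the Kimura two-parameter model, d = −½ ln(1 − 2P − Q) − ¼ ln(1 − 2Q).
1 − 2P − Q = 0.533501, giving −½ ln(0.533501) = 0.314147.
1 − 2Q = 0.44627, giving −¼ ln(0.44627) = 0.201708.
d = 0.314147 + 0.201708 = 0.515855.
Under a molecular clock d = 2μt, so t = d/(2μ) = 0.515855 / (2 × 2.3 × 10^-9) = 112.14 million years.

112.14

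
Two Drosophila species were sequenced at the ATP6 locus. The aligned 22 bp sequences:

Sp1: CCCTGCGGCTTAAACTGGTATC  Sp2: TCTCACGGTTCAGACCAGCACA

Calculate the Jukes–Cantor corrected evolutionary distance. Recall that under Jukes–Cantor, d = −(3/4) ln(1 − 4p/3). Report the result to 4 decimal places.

0.9745

The sequences differ at 12 of 22 sites, so p = 12/22 ≈ 0.545455.
d = −(3/4) ln(1 − 4p/3) = −0.75 ln(1 − 0.727273) = −0.75 ln(0.272727)
  = −0.75 × (-1.299284) = 0.974463 substitutions/site.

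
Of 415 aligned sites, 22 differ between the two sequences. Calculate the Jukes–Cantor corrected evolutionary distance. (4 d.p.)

p = 22/415 ≈ 0.053012.
d = −(3/4) ln(1 − 4p/3) = −0.75 ln(1 − 0.070683) = −0.75 ln(0.929317)
  = −0.75 × (-0.073305) = 0.054979 substitutions/site.

0.0550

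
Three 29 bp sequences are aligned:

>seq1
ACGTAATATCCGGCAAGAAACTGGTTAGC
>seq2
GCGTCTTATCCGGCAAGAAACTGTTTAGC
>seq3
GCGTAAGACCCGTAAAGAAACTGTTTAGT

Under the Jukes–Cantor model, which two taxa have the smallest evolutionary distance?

seq1 and seq2

seq1–seq2: 4/29 differ, p = 0.138, d = 0.152.
seq1–seq3: 7/29 differ, p = 0.241, d = 0.291.
seq2–seq3: 7/29 differ, p = 0.241, d = 0.291.
The smallest distance is between seq1 and seq2.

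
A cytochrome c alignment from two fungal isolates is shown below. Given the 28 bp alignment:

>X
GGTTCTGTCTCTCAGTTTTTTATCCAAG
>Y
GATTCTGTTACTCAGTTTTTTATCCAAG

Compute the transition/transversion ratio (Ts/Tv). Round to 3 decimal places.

Transitions are A↔G and C↔T; transversions are all other mismatches.
Transitions: 2. Transversions: 1.
R = 2/1 = 2.000.

2.000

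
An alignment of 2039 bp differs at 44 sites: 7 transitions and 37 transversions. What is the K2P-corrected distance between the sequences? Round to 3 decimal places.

0.022

P = 7/2039 ≈ 0.003433 and Q = 37/2039 ≈ 0.018146.
Under the Kimura two-parameter model, d = −½ ln(1 − 2P − Q) − ¼ ln(1 − 2Q).
1 − 2P − Q = 0.974988, giving −½ ln(0.974988) = 0.012665.
1 − 2Q = 0.963708, giving −¼ ln(0.963708) = 0.009242.
d = 0.012665 + 0.009242 = 0.021907.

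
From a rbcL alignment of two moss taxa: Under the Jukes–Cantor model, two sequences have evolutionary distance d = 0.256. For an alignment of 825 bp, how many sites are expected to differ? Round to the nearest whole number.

179

Invert JC69: p = (3/4)(1 − e^(−4d/3)) = 0.75 × (1 − e^(-0.341333)) = 0.75 × (1 − 0.710822) = 0.216884.
Expected differing sites = pL ≈ 0.216884 × 825 = 178.9293 ≈ 179.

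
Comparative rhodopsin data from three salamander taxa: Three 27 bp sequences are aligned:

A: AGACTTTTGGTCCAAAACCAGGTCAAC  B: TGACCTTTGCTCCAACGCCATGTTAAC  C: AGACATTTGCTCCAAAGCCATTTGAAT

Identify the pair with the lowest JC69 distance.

B and C

A–B: 7/27 differ, p = 0.259, d = 0.318.
A–C: 7/27 differ, p = 0.259, d = 0.318.
B–C: 6/27 differ, p = 0.222, d = 0.264.
The smallest distance is between B and C.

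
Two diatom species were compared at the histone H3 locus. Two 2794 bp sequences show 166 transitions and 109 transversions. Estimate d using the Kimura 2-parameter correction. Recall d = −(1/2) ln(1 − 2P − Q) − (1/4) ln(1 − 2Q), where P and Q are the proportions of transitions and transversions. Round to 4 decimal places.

0.1062

P = 166/2794 ≈ 0.059413 and Q = 109/2794 ≈ 0.039012.
Under the Kimura two-parameter model, d = −½ ln(1 − 2P − Q) − ¼ ln(1 − 2Q).
1 − 2P − Q = 0.842162, giving −½ ln(0.842162) = 0.085891.
1 − 2Q = 0.921976, giving −¼ ln(0.921976) = 0.020309.
d = 0.085891 + 0.020309 = 0.106200.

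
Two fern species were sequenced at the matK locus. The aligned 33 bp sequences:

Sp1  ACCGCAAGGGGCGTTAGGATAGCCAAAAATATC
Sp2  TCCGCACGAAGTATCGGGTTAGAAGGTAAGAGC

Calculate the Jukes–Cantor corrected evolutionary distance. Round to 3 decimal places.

The sequences differ at 16 of 33 sites, so p = 16/33 ≈ 0.484848.
d = −(3/4) ln(1 − 4p/3) = −0.75 ln(1 − 0.646464) = −0.75 ln(0.353536)
  = −0.75 × (-1.039770) = 0.779828 substitutions/site.

0.780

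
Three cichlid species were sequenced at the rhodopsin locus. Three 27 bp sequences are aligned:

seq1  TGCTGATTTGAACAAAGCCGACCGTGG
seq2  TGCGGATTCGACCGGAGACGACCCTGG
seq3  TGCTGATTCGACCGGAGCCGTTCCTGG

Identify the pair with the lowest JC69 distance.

seq1–seq2: 7/27 differ, p = 0.259, d = 0.318.
seq1–seq3: 7/27 differ, p = 0.259, d = 0.318.
seq2–seq3: 4/27 differ, p = 0.148, d = 0.165.
The smallest distance is between seq2 and seq3.

seq2 and seq3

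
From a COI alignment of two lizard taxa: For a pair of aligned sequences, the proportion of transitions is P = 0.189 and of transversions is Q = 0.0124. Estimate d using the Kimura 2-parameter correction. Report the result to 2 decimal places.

0.25

Under the Kimura two-parameter model, d = −½ ln(1 − 2P − Q) − ¼ ln(1 − 2Q).
1 − 2P − Q = 0.6096, giving −½ ln(0.6096) = 0.247476.
1 − 2Q = 0.9752, giving −¼ ln(0.9752) = 0.006278.
d = 0.247476 + 0.006278 = 0.253754.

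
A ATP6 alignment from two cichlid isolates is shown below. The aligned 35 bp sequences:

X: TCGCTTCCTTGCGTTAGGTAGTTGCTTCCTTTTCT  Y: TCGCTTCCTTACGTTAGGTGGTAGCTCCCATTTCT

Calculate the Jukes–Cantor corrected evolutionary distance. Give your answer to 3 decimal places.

The sequences differ at 5 of 35 sites (11, 20, 23, 27, 30), so p = 5/35 ≈ 0.142857.
d = −(3/4) ln(1 − 4p/3) = −0.75 ln(1 − 0.190476) = −0.75 ln(0.809524)
  = −0.75 × (-0.211309) = 0.158482 substitutions/site.

0.158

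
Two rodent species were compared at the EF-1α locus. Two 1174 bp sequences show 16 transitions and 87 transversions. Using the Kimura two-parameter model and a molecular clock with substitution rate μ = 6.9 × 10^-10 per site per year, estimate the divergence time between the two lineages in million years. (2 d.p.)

67.78

P = 16/1174 ≈ 0.013629 and Q = 87/1174 ≈ 0.074106.
Under the Kimura two-parameter model, d = −½ ln(1 − 2P − Q) − ¼ ln(1 − 2Q).
1 − 2P − Q = 0.898636, giving −½ ln(0.898636) = 0.053439.
1 − 2Q = 0.851788, giving −¼ ln(0.851788) = 0.040104.
d = 0.053439 + 0.040104 = 0.093543.
Under a molecular clock d = 2μt, so t = d/(2μ) = 0.093543 / (2 × 6.9 × 10^-10) = 67.78 million years.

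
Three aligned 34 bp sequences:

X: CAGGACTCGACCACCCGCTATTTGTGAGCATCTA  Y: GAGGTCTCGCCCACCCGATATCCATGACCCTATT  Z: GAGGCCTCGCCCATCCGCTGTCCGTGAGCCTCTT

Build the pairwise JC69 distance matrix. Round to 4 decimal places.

d(X,Y) = 0.4234, d(X,Z) = 0.3265, d(Y,Z) = 0.2407

X–Y: 11/34 sites differ → p ≈ 0.323529, d = −0.75 ln(1 − 0.431372) = 0.423397 ≈ 0.4234.
X–Z: 9/34 sites differ → p ≈ 0.264706, d = −0.75 ln(1 − 0.352941) = 0.326488 ≈ 0.3265.
Y–Z: 7/34 sites differ → p ≈ 0.205882, d = −0.75 ln(1 − 0.274509) = 0.240680 ≈ 0.2407.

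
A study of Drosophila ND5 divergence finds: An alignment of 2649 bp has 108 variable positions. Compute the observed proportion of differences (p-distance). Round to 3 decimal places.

p = 108/2649 = 0.040770… ≈ 0.041 (to 3 d.p.).

0.041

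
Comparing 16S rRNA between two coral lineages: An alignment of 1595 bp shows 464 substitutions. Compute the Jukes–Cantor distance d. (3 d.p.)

p = 464/1595 ≈ 0.290909.
d = −(3/4) ln(1 − 4p/3) = −0.75 ln(1 − 0.387879) = −0.75 ln(0.612121)
  = −0.75 × (-0.490825) = 0.368119 substitutions/site.

0.368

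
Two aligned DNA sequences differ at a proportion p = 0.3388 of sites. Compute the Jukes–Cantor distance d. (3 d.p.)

0.451

d = −(3/4) ln(1 − 4p/3) = −0.75 ln(1 − 0.451733) = −0.75 ln(0.548267)
  = −0.75 × (-0.600993) = 0.450745 substitutions/site.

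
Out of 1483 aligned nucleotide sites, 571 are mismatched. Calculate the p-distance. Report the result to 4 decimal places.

p = 571/1483 = 0.385030… ≈ 0.3850 (to 4 d.p.).

0.3850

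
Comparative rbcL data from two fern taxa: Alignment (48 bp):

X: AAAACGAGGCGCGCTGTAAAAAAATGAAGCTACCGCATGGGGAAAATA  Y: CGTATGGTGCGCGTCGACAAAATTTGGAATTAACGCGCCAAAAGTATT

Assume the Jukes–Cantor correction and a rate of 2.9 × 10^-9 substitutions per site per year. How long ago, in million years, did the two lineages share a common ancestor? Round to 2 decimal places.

The sequences differ at 25 of 48 sites, so p = 25/48 ≈ 0.520833.
d = −(3/4) ln(1 − 4p/3) = −0.75 ln(1 − 0.694444) = −0.75 ln(0.305556)
  = −0.75 × (-1.185622) = 0.889217 substitutions/site.
Under a molecular clock d = 2μt, so t = d/(2μ) = 0.889217 / (2 × 2.9 × 10^-9) = 153.31 million years.

153.31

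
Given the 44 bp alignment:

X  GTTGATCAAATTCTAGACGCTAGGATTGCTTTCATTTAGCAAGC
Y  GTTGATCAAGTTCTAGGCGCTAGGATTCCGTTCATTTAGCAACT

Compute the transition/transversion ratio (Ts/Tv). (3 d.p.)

Transitions are A↔G and C↔T; transversions are all other mismatches.
Transitions: 3. Transversions: 3.
R = 3/3 = 1.000.

1.000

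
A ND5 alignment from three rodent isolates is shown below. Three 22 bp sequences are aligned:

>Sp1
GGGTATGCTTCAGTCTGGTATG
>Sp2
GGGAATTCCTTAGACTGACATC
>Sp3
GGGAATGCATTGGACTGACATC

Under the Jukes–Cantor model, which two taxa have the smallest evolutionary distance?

Sp2 and Sp3

Sp1–Sp2: 8/22 differ, p = 0.364, d = 0.497.
Sp1–Sp3: 8/22 differ, p = 0.364, d = 0.497.
Sp2–Sp3: 3/22 differ, p = 0.136, d = 0.151.
The smallest distance is between Sp2 and Sp3.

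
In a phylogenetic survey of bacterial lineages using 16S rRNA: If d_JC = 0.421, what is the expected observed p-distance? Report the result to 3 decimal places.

0.322

p = (3/4)(1 − e^(−4d/3)) = 0.75 × (1 − e^(-0.561333)) = 0.75 × (1 − 0.570448) = 0.322164.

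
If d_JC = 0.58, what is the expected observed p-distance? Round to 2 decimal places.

p = (3/4)(1 − e^(−4d/3)) = 0.75 × (1 − e^(-0.773333)) = 0.75 × (1 − 0.461472) = 0.403896.

0.40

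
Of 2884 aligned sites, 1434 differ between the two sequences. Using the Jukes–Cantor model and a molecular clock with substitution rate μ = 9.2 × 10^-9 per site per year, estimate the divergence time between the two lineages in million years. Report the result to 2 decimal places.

44.33

p = 1434/2884 ≈ 0.497226.
d = −(3/4) ln(1 − 4p/3) = −0.75 ln(1 − 0.662968) = −0.75 ln(0.337032)
  = −0.75 × (-1.087577) = 0.815683 substitutions/site.
Under a molecular clock d = 2μt, so t = d/(2μ) = 0.815683 / (2 × 9.2 × 10^-9) = 44.33 million years.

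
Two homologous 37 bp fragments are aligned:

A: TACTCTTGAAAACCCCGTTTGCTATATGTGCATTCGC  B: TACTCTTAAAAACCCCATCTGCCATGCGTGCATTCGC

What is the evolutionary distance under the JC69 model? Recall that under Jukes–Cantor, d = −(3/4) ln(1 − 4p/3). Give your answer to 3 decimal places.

0.183

The sequences differ at 6 of 37 sites (8, 17, 19, 23, 26, 27), so p = 6/37 ≈ 0.162162.
d = −(3/4) ln(1 − 4p/3) = −0.75 ln(1 − 0.216216) = −0.75 ln(0.783784)
  = −0.75 × (-0.243622) = 0.182717 substitutions/site.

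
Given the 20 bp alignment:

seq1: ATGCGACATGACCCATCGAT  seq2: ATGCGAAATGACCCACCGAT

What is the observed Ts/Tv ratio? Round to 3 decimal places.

Transitions are A↔G and C↔T; transversions are all other mismatches.
Transitions: 1. Transversions: 1.
R = 1/1 = 1.000.

1.000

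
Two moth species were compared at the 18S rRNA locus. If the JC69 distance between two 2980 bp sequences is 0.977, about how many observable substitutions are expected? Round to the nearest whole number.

Invert JC69: p = (3/4)(1 − e^(−4d/3)) = 0.75 × (1 − e^(-1.302667)) = 0.75 × (1 − 0.271806) = 0.546146.
Expected differing sites = pL ≈ 0.546146 × 2980 = 1627.51508 ≈ 1628.

1628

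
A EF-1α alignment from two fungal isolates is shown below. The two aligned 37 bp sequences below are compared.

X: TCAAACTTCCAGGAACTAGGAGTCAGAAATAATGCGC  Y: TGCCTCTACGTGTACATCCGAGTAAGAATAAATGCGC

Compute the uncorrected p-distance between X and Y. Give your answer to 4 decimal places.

The sequences differ at 15 of 37 positions.
p = 15/37 = 0.405405… ≈ 0.4054 (to 4 d.p.).

0.4054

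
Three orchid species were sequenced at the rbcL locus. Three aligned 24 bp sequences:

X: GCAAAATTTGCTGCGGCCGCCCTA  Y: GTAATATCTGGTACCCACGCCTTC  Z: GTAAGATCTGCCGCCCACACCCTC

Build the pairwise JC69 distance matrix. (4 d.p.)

X–Y: 10/24 sites differ → p ≈ 0.416667, d = −0.75 ln(1 − 0.555556) = 0.608198 ≈ 0.6082.
X–Z: 9/24 sites differ → p = 0.375, d = −0.75 ln(1 − 0.5) = 0.519860 ≈ 0.5199.
Y–Z: 6/24 sites differ → p = 0.25, d = −0.75 ln(1 − 0.333333) = 0.304098 ≈ 0.3041.

d(X,Y) = 0.6082, d(X,Z) = 0.5199, d(Y,Z) = 0.3041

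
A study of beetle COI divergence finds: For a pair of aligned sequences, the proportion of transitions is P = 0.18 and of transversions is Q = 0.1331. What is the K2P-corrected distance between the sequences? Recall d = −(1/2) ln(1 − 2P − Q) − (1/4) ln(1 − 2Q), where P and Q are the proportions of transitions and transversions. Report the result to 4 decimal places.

0.4171

Under the Kimura two-parameter model, d = −½ ln(1 − 2P − Q) − ¼ ln(1 − 2Q).
1 − 2P − Q = 0.5069, giving −½ ln(0.5069) = 0.339721.
1 − 2Q = 0.7338, giving −¼ ln(0.7338) = 0.077380.
d = 0.339721 + 0.077380 = 0.417101.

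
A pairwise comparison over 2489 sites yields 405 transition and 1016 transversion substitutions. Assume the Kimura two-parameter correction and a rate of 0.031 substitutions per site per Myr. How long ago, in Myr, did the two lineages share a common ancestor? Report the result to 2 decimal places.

17.50

P = 405/2489 ≈ 0.162716 and Q = 1016/2489 ≈ 0.408196.
Under the Kimura two-parameter model, d = −½ ln(1 − 2P − Q) − ¼ ln(1 − 2Q).
1 − 2P − Q = 0.266372, giving −½ ln(0.266372) = 0.661431.
1 − 2Q = 0.183608, giving −¼ ln(0.183608) = 0.423738.
d = 0.661431 + 0.423738 = 1.085169.
Under a molecular clock d = 2μt, so t = d/(2μ) = 1.085169 / (2 × 0.031) = 17.50 Myr.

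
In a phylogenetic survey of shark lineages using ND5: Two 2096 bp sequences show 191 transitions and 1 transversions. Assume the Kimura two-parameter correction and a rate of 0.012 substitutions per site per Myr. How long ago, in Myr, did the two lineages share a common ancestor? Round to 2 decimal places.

4.21

P = 191/2096 ≈ 0.091126 and Q = 1/2096 ≈ 0.000477.
Under the Kimura two-parameter model, d = −½ ln(1 − 2P − Q) − ¼ ln(1 − 2Q).
1 − 2P − Q = 0.817271, giving −½ ln(0.817271) = 0.100892.
1 − 2Q = 0.999046, giving −¼ ln(0.999046) = 0.000239.
d = 0.100892 + 0.000239 = 0.101131.
Under a molecular clock d = 2μt, so t = d/(2μ) = 0.101131 / (2 × 0.012) = 4.21 Myr.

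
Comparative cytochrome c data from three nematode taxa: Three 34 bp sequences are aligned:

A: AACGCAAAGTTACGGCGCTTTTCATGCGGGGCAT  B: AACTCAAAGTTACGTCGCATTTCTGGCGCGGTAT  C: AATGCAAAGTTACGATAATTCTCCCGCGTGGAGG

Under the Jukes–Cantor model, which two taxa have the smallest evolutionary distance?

A–B: 7/34 differ, p = 0.206, d = 0.241.
A–C: 12/34 differ, p = 0.353, d = 0.477.
B–C: 14/34 differ, p = 0.412, d = 0.597.
The smallest distance is between A and B.

A and B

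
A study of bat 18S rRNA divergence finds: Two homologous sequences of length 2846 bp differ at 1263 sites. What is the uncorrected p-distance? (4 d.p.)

p = 1263/2846 = 0.443780… ≈ 0.4438 (to 4 d.p.).

0.4438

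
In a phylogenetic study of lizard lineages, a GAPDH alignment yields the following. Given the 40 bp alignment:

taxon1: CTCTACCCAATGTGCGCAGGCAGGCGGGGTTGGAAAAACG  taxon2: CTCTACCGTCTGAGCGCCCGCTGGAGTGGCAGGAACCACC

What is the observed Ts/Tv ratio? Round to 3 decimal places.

0.077

Transitions are A↔G and C↔T; transversions are all other mismatches.
Transitions: 1. Transversions: 13.
R = 1/13 = 0.076923… ≈ 0.077 (to 3 d.p.).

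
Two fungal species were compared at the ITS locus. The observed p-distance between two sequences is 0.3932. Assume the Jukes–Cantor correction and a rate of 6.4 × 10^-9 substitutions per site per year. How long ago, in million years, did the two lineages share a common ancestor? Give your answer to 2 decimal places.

43.53

d = −(3/4) ln(1 − 4p/3) = −0.75 ln(1 − 0.524267) = −0.75 ln(0.475733)
  = −0.75 × (-0.742899) = 0.557174 substitutions/site.
Under a molecular clock d = 2μt, so t = d/(2μ) = 0.557174 / (2 × 6.4 × 10^-9) = 43.53 million years.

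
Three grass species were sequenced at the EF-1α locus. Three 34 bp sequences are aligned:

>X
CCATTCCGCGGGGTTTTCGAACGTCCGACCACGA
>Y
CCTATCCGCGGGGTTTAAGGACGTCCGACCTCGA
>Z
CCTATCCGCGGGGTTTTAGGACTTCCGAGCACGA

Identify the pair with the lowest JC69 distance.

X–Y: 6/34 differ, p = 0.176, d = 0.201.
X–Z: 6/34 differ, p = 0.176, d = 0.201.
Y–Z: 4/34 differ, p = 0.118, d = 0.128.
The smallest distance is between Y and Z.

Y and Z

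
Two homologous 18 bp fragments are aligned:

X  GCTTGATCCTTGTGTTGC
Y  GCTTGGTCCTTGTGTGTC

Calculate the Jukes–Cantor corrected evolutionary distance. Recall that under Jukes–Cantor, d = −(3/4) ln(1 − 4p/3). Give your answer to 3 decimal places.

The sequences differ at 3 of 18 sites (6, 16, 17), so p = 3/18 ≈ 0.166667.
d = −(3/4) ln(1 − 4p/3) = −0.75 ln(1 − 0.222223) = −0.75 ln(0.777777)
  = −0.75 × (-0.251315) = 0.188486 substitutions/site.

0.188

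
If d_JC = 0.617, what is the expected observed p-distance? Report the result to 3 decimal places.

p = (3/4)(1 − e^(−4d/3)) = 0.75 × (1 − e^(-0.822667)) = 0.75 × (1 − 0.439259) = 0.420556.

0.421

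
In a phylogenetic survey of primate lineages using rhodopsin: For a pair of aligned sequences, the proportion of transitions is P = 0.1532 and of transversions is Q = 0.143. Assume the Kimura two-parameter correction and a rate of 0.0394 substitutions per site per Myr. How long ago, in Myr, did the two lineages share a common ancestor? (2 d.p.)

4.86

Under the Kimura two-parameter model, d = −½ ln(1 − 2P − Q) − ¼ ln(1 − 2Q).
1 − 2P − Q = 0.5506, giving −½ ln(0.5506) = 0.298373.
1 − 2Q = 0.714, giving −¼ ln(0.714) = 0.084218.
d = 0.298373 + 0.084218 = 0.382591.
Under a molecular clock d = 2μt, so t = d/(2μ) = 0.382591 / (2 × 0.0394) = 4.86 Myr.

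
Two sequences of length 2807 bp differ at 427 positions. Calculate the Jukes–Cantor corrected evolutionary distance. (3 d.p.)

0.170

p = 427/2807 ≈ 0.15212.
d = −(3/4) ln(1 − 4p/3) = −0.75 ln(1 − 0.202827) = −0.75 ln(0.797173)
  = −0.75 × (-0.226684) = 0.170013 substitutions/site.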